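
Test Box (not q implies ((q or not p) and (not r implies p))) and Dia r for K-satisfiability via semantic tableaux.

Satisfiable (open branch found)

1. Box (not q implies ((q or not p) and (not r implies p))) and Dia r, u
2. Box (not q implies ((q or not p) and (not r implies p))), u
3. Dia r, u
4. r, v
5. not q implies ((q or not p) and (not r implies p)), v
6. (q or not p) and (not r implies p), v
7. q or not p, v
8. not r implies p, v
9. not p, v
Accessibility: uRv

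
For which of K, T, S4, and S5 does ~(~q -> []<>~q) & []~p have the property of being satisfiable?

S5-tableau for the formula:
1. ~(~q -> []<>~q) & []~p, 0
2. ~(~q -> []<>~q), 0
3. []~p, 0
4. ~q, 0
5. ~[]<>~q, 0
6. ~p, 0
7. ~<>~q, 1
8. ~p, 1
9. q, 0
Accessibility: 0R0, 0R1, 1R0, 1R1
Branch closes: q and ~q both at 0.
Every branch closes (one shown): unsatisfiable in S5.
S4-tableau for the formula:
1. ~(~q -> []<>~q) & []~p, 0
2. ~(~q -> []<>~q), 0
3. []~p, 0
4. ~q, 0
5. ~[]<>~q, 0
6. ~p, 0
7. ~<>~q, 1
8. ~p, 1
9. q, 1
Accessibility: 0R0, 0R1, 1R1
Complete open branch: satisfiable in S4, hence also in K, T (this S4-model is also a K-model and a T-model).

K, T, S4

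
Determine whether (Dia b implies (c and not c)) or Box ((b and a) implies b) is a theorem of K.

Tableau for the negation not ((Dia b implies (c and not c)) or Box ((b and a) implies b)):
1. not ((Dia b implies (c and not c)) or Box ((b and a) implies b)), u
2. not (Dia b implies (c and not c)), u   [neg-or-rule on 1]
3. not Box ((b and a) implies b), u   [neg-or-rule on 1]
4. Dia b, u   [neg-implies-rule on 2]
5. not (c and not c), u   [neg-implies-rule on 2]
6. c, u   [neg-and-rule on 5 (branches; this branch)]
7. not ((b and a) implies b), v   [neg-Box-rule on 3: fresh world v, uRv]
8. b and a, v   [neg-implies-rule on 7]
9. not b, v   [neg-implies-rule on 7]
10. b, v   [and-rule on 8]
11. a, v   [and-rule on 8]
Accessibility: uRv
Branch closes: b and not b both at v.
Every branch of the negation's tableau closes; the branch above is one of them.

Valid in K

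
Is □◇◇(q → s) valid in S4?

Tableau for the negation ¬□◇◇(q → s):
1. ¬□◇◇(q → s), u
2. ¬◇◇(q → s), v   [¬□-rule on 1: fresh world v, uRv]
3. ¬◇(q → s), v   [¬◇-rule on 2 via vRv]
4. ¬(q → s), v   [¬◇-rule on 3 via vRv]
5. q, v   [¬→-rule on 4]
6. ¬s, v   [¬→-rule on 4]
Accessibility: uRu, uRv, vRv
The negation has an open branch (countermodel exists).

No, not valid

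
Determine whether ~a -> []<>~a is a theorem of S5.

Tableau for the negation ~(~a -> []<>~a):
1. ~(~a -> []<>~a), u
2. ~a, u   [~->-rule on 1]
3. ~[]<>~a, u   [~->-rule on 1]
4. ~<>~a, v   [~[]-rule on 3: fresh world v, uRv]
5. a, u   [~<>-rule on 4 via vRu]
Accessibility: uRu, uRv, vRu, vRv
Branch closes: a and ~a both at u.
All branches of the negation close; one closing branch shown above.

Valid in S5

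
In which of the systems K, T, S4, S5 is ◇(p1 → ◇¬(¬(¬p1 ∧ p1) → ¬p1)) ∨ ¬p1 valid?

T-tableau for the negation ¬(◇(p1 → ◇¬(¬(¬p1 ∧ p1) → ¬p1)) ∨ ¬p1):
1. ¬(◇(p1 → ◇¬(¬(¬p1 ∧ p1) → ¬p1)) ∨ ¬p1), u
2. ¬◇(p1 → ◇¬(¬(¬p1 ∧ p1) → ¬p1)), u   [¬∨-rule on 1]
3. p1, u   [¬∨-rule on 1]
4. ¬(p1 → ◇¬(¬(¬p1 ∧ p1) → ¬p1)), u   [¬◇-rule on 2 via uRu]
5. ¬◇¬(¬(¬p1 ∧ p1) → ¬p1), u   [¬→-rule on 4]
6. ¬(¬p1 ∧ p1) → ¬p1, u   [¬◇-rule on 5 via uRu]
7. ¬p1 ∧ p1, u   [→-rule on 6 (branches; this branch)]
8. ¬p1, u   [∧-rule on 7]
Accessibility: uRu
Branch closes: p1 and ¬p1 both at u.
Every branch closes (one shown): valid in T, hence also in S4, S5 (every theorem of T is a theorem of S4 and S5).
K-tableau for the negation ¬(◇(p1 → ◇¬(¬(¬p1 ∧ p1) → ¬p1)) ∨ ¬p1):
1. ¬(◇(p1 → ◇¬(¬(¬p1 ∧ p1) → ¬p1)) ∨ ¬p1), u
2. ¬◇(p1 → ◇¬(¬(¬p1 ∧ p1) → ¬p1)), u   [¬∨-rule on 1]
3. p1, u   [¬∨-rule on 1]
Complete open branch: countermodel on a K-frame, so not valid in K.

T, S4, S5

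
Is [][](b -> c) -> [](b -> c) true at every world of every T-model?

Tableau for the negation ~([][](b -> c) -> [](b -> c)):
1. ~([][](b -> c) -> [](b -> c)), u
2. [][](b -> c), u
3. ~[](b -> c), u
4. [](b -> c), u
5. b -> c, u
6. c, u
7. ~(b -> c), v
8. b, v
9. ~c, v
10. [](b -> c), v
11. b -> c, v
12. c, v
Accessibility: uRu, uRv, vRv
Branch closes: c and ~c both at v.
Every branch of the negation's tableau closes; the branch above is one of them.

Yes, valid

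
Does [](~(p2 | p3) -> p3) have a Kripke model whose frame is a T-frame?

Satisfiable

1. [](~(p2 | p3) -> p3), w0
2. ~(p2 | p3) -> p3, w0   [[]-rule on 1 via w0Rw0]
3. p3, w0   [->-rule on 2 (branches; this branch)]
Accessibility: w0Rw0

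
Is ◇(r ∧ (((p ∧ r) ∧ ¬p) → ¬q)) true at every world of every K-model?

Tableau for the negation ¬◇(r ∧ (((p ∧ r) ∧ ¬p) → ¬q)):
1. ¬◇(r ∧ (((p ∧ r) ∧ ¬p) → ¬q)), u
The negation has an open branch (countermodel exists).

No, not valid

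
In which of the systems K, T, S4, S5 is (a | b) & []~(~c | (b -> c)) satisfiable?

K

K-tableau for the formula:
1. (a | b) & []~(~c | (b -> c)), u
2. a | b, u
3. []~(~c | (b -> c)), u
4. b, u
Complete open branch: satisfiable in K.
T-tableau for the formula:
1. (a | b) & []~(~c | (b -> c)), u
2. a | b, u
3. []~(~c | (b -> c)), u
4. ~(~c | (b -> c)), u
5. c, u
6. ~(b -> c), u
7. b, u
8. ~c, u
Accessibility: uRu
Branch closes: c and ~c both at u.
Every branch closes (one shown): unsatisfiable in T, hence also in S4, S5 (every S4/S5-frame is a T-frame).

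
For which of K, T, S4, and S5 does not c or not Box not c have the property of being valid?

K-tableau for the negation not (not c or not Box not c):
1. not (not c or not Box not c), w0
2. c, w0
3. Box not c, w0
Complete open branch: countermodel on a K-frame, so not valid in K.
T-tableau for the negation not (not c or not Box not c):
1. not (not c or not Box not c), w0
2. c, w0
3. Box not c, w0
4. not c, w0
Accessibility: w0Rw0
Branch closes: c and not c both at w0.
Every branch closes (one shown): valid in T, hence also in S4, S5 (every theorem of T is a theorem of S4 and S5).

T, S4, S5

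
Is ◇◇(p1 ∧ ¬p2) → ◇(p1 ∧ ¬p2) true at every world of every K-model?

No, not valid

Tableau for the negation ¬(◇◇(p1 ∧ ¬p2) → ◇(p1 ∧ ¬p2)):
1. ¬(◇◇(p1 ∧ ¬p2) → ◇(p1 ∧ ¬p2)), 0
2. ◇◇(p1 ∧ ¬p2), 0   [¬→-rule on 1]
3. ¬◇(p1 ∧ ¬p2), 0   [¬→-rule on 1]
4. ◇(p1 ∧ ¬p2), 1   [◇-rule on 2: fresh world 1, 0R1]
5. ¬(p1 ∧ ¬p2), 1   [¬◇-rule on 3 via 0R1]
6. p2, 1   [¬∧-rule on 5 (branches; this branch)]
7. p1 ∧ ¬p2, 2   [◇-rule on 4: fresh world 2, 1R2]
8. p1, 2   [∧-rule on 7]
9. ¬p2, 2   [∧-rule on 7]
Accessibility: 0R1, 1R2
The negation has an open branch (countermodel exists).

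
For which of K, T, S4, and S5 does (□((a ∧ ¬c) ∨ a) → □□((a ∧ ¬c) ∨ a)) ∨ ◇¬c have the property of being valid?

S4, S5

T-tableau for the negation ¬((□((a ∧ ¬c) ∨ a) → □□((a ∧ ¬c) ∨ a)) ∨ ◇¬c):
1. ¬((□((a ∧ ¬c) ∨ a) → □□((a ∧ ¬c) ∨ a)) ∨ ◇¬c), u
2. ¬(□((a ∧ ¬c) ∨ a) → □□((a ∧ ¬c) ∨ a)), u
3. ¬◇¬c, u
4. □((a ∧ ¬c) ∨ a), u
5. ¬□□((a ∧ ¬c) ∨ a), u
6. c, u
7. (a ∧ ¬c) ∨ a, u
8. a, u
9. ¬□((a ∧ ¬c) ∨ a), v
10. c, v
11. (a ∧ ¬c) ∨ a, v
12. a, v
13. ¬((a ∧ ¬c) ∨ a), w
14. ¬(a ∧ ¬c), w
15. ¬a, w
16. c, w
Accessibility: uRu, uRv, vRv, vRw, wRw
Complete open branch: countermodel on a T-frame, so not valid in T, nor in K (the same frame is also a K-frame).
S4-tableau for the negation ¬((□((a ∧ ¬c) ∨ a) → □□((a ∧ ¬c) ∨ a)) ∨ ◇¬c):
1. ¬((□((a ∧ ¬c) ∨ a) → □□((a ∧ ¬c) ∨ a)) ∨ ◇¬c), u
2. ¬(□((a ∧ ¬c) ∨ a) → □□((a ∧ ¬c) ∨ a)), u
3. ¬◇¬c, u
4. □((a ∧ ¬c) ∨ a), u
5. ¬□□((a ∧ ¬c) ∨ a), u
6. c, u
7. (a ∧ ¬c) ∨ a, u
8. a, u
9. ¬□((a ∧ ¬c) ∨ a), v
10. c, v
11. (a ∧ ¬c) ∨ a, v
12. a, v
13. ¬((a ∧ ¬c) ∨ a), w
14. ¬(a ∧ ¬c), w
15. ¬a, w
16. c, w
17. (a ∧ ¬c) ∨ a, w
18. a ∧ ¬c, w
19. a, w
20. ¬c, w
Accessibility: uRu, uRv, uRw, vRv, vRw, wRw
Branch closes: a and ¬a both at w.
Every branch closes (one shown): valid in S4, hence also in S5 (every theorem of S4 is a theorem of S5).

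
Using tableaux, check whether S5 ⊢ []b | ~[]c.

Invalid (countermodel exists)

Tableau for the negation ~([]b | ~[]c):
1. ~([]b | ~[]c), 0
2. ~[]b, 0   [~|-rule on 1]
3. []c, 0   [~|-rule on 1]
4. c, 0   [[]-rule on 3 via 0R0]
5. ~b, 1   [~[]-rule on 2: fresh world 1, 0R1]
6. c, 1   [[]-rule on 3 via 0R1]
Accessibility: 0R0, 0R1, 1R0, 1R1
The negation has an open branch (countermodel exists).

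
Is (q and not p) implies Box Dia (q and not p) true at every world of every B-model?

Valid in B

Tableau for the negation not ((q and not p) implies Box Dia (q and not p)):
1. not ((q and not p) implies Box Dia (q and not p)), u
2. q and not p, u
3. not Box Dia (q and not p), u
4. q, u
5. not p, u
6. not Dia (q and not p), v
7. not (q and not p), u
8. not (q and not p), v
9. p, u
Accessibility: uRu, uRv, vRu, vRv
Branch closes: p and not p both at u.
Every branch of the negation's tableau closes; the branch above is one of them.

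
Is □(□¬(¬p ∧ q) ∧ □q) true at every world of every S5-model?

Invalid (countermodel exists)

Tableau for the negation ¬□(□¬(¬p ∧ q) ∧ □q):
1. ¬□(□¬(¬p ∧ q) ∧ □q), 0
2. ¬(□¬(¬p ∧ q) ∧ □q), 1
3. ¬□q, 1
4. ¬q, 2
Accessibility: 0R0, 0R1, 0R2, 1R0, 1R1, 1R2, 2R0, 2R1, 2R2
The negation has an open branch (countermodel exists).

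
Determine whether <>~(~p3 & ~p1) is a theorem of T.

Not valid

Tableau for the negation ~<>~(~p3 & ~p1):
1. ~<>~(~p3 & ~p1), 0
2. ~p3 & ~p1, 0
3. ~p3, 0
4. ~p1, 0
Accessibility: 0R0
The negation has an open branch (countermodel exists).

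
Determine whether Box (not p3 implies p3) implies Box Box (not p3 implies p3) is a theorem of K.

Tableau for the negation not (Box (not p3 implies p3) implies Box Box (not p3 implies p3)):
1. not (Box (not p3 implies p3) implies Box Box (not p3 implies p3)), 0
2. Box (not p3 implies p3), 0
3. not Box Box (not p3 implies p3), 0
4. not Box (not p3 implies p3), 1
5. not p3 implies p3, 1
6. p3, 1
7. not (not p3 implies p3), 2
8. not p3, 2
Accessibility: 0R1, 1R2
The negation has an open branch (countermodel exists).

Not valid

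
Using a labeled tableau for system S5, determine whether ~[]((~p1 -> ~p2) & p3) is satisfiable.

Satisfiable (open branch found)

1. ~[]((~p1 -> ~p2) & p3), u
2. ~((~p1 -> ~p2) & p3), v   [~[]-rule on 1: fresh world v, uRv]
3. ~p3, v   [~&-rule on 2 (branches; this branch)]
Accessibility: uRu, uRv, vRu, vRv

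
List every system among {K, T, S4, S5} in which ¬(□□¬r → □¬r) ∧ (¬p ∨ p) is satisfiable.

T-tableau for the formula:
1. ¬(□□¬r → □¬r) ∧ (¬p ∨ p), w0
2. ¬(□□¬r → □¬r), w0
3. ¬p ∨ p, w0
4. □□¬r, w0
5. ¬□¬r, w0
6. □¬r, w0
7. ¬r, w0
8. p, w0
9. r, w1
10. □¬r, w1
11. ¬r, w1
Accessibility: w0Rw0, w0Rw1, w1Rw1
Branch closes: r and ¬r both at w1.
Every branch closes (one shown): unsatisfiable in T, hence also in S4, S5 (every S4/S5-frame is a T-frame).
K-tableau for the formula:
1. ¬(□□¬r → □¬r) ∧ (¬p ∨ p), w0
2. ¬(□□¬r → □¬r), w0
3. ¬p ∨ p, w0
4. □□¬r, w0
5. ¬□¬r, w0
6. p, w0
7. r, w1
8. □¬r, w1
Accessibility: w0Rw1
Complete open branch: satisfiable in K.

K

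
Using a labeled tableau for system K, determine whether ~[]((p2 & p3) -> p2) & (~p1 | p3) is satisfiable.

No, unsatisfiable

1. ~[]((p2 & p3) -> p2) & (~p1 | p3), w0
2. ~[]((p2 & p3) -> p2), w0   [&-rule on 1]
3. ~p1 | p3, w0   [&-rule on 1]
4. p3, w0   [|-rule on 3 (branches; this branch)]
5. ~((p2 & p3) -> p2), w1   [~[]-rule on 2: fresh world w1, w0Rw1]
6. p2 & p3, w1   [~->-rule on 5]
7. ~p2, w1   [~->-rule on 5]
8. p2, w1   [&-rule on 6]
9. p3, w1   [&-rule on 6]
Accessibility: w0Rw1
Branch closes: p2 and ~p2 both at w1.
All branches of the tableau close; one closing branch shown above.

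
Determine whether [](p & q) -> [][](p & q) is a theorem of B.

Tableau for the negation ~([](p & q) -> [][](p & q)):
1. ~([](p & q) -> [][](p & q)), u
2. [](p & q), u
3. ~[][](p & q), u
4. p & q, u
5. p, u
6. q, u
7. ~[](p & q), v
8. p & q, v
9. p, v
10. q, v
11. ~(p & q), w
12. ~q, w
Accessibility: uRu, uRv, vRu, vRv, vRw, wRv, wRw
The negation has an open branch (countermodel exists).

No, not valid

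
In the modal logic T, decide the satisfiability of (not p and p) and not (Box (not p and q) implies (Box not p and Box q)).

1. (not p and p) and not (Box (not p and q) implies (Box not p and Box q)), 0
2. not p and p, 0
3. not (Box (not p and q) implies (Box not p and Box q)), 0
4. not p, 0
5. p, 0
Accessibility: 0R0
Branch closes: p and not p both at 0.
Every branch closes; the branch above is one of them.

No, unsatisfiable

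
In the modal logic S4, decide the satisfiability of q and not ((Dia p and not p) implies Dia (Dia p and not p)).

1. q and not ((Dia p and not p) implies Dia (Dia p and not p)), w0
2. q, w0
3. not ((Dia p and not p) implies Dia (Dia p and not p)), w0
4. Dia p and not p, w0
5. not Dia (Dia p and not p), w0
6. Dia p, w0
7. not p, w0
8. not (Dia p and not p), w0
9. not Dia p, w0
10. p, w1
11. not (Dia p and not p), w1
12. not p, w1
Accessibility: w0Rw0, w0Rw1, w1Rw1
Branch closes: p and not p both at w1.
Every branch closes; the branch above is one of them.

Unsatisfiable (every branch closes)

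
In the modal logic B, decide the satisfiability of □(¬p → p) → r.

1. □(¬p → p) → r, w0
2. r, w0
Accessibility: w0Rw0

Yes, satisfiable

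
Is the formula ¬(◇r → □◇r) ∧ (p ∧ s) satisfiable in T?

Satisfiable

1. ¬(◇r → □◇r) ∧ (p ∧ s), u
2. ¬(◇r → □◇r), u   [∧-rule on 1]
3. p ∧ s, u   [∧-rule on 1]
4. ◇r, u   [¬→-rule on 2]
5. ¬□◇r, u   [¬→-rule on 2]
6. p, u   [∧-rule on 3]
7. s, u   [∧-rule on 3]
8. r, v   [◇-rule on 4: fresh world v, uRv]
9. ¬◇r, w   [¬□-rule on 5: fresh world w, uRw]
10. ¬r, w   [¬◇-rule on 9 via wRw]
Accessibility: uRu, uRv, uRw, vRv, wRw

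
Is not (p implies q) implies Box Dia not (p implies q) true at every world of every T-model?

Tableau for the negation not (not (p implies q) implies Box Dia not (p implies q)):
1. not (not (p implies q) implies Box Dia not (p implies q)), u
2. not (p implies q), u   [neg-implies-rule on 1]
3. not Box Dia not (p implies q), u   [neg-implies-rule on 1]
4. p, u   [neg-implies-rule on 2]
5. not q, u   [neg-implies-rule on 2]
6. not Dia not (p implies q), v   [neg-Box-rule on 3: fresh world v, uRv]
7. p implies q, v   [neg-Dia-rule on 6 via vRv]
8. q, v   [implies-rule on 7 (branches; this branch)]
Accessibility: uRu, uRv, vRv
The negation has an open branch (countermodel exists).

Not valid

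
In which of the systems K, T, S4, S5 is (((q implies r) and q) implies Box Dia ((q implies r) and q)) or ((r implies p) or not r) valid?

S5-tableau for the negation not ((((q implies r) and q) implies Box Dia ((q implies r) and q)) or ((r implies p) or not r)):
1. not ((((q implies r) and q) implies Box Dia ((q implies r) and q)) or ((r implies p) or not r)), 0
2. not (((q implies r) and q) implies Box Dia ((q implies r) and q)), 0
3. not ((r implies p) or not r), 0
4. (q implies r) and q, 0
5. not Box Dia ((q implies r) and q), 0
6. not (r implies p), 0
7. r, 0
8. q implies r, 0
9. q, 0
10. not p, 0
11. not Dia ((q implies r) and q), 1
12. not ((q implies r) and q), 0
13. not ((q implies r) and q), 1
14. not (q implies r), 0
15. not r, 0
Accessibility: 0R0, 0R1, 1R0, 1R1
Branch closes: r and not r both at 0.
Every branch closes (one shown): valid in S5.
S4-tableau for the negation not ((((q implies r) and q) implies Box Dia ((q implies r) and q)) or ((r implies p) or not r)):
1. not ((((q implies r) and q) implies Box Dia ((q implies r) and q)) or ((r implies p) or not r)), 0
2. not (((q implies r) and q) implies Box Dia ((q implies r) and q)), 0
3. not ((r implies p) or not r), 0
4. (q implies r) and q, 0
5. not Box Dia ((q implies r) and q), 0
6. not (r implies p), 0
7. r, 0
8. q implies r, 0
9. q, 0
10. not p, 0
11. not Dia ((q implies r) and q), 1
12. not ((q implies r) and q), 1
13. not q, 1
Accessibility: 0R0, 0R1, 1R1
Complete open branch: countermodel on an S4-frame, so not valid in S4, nor in K, T (the same frame is also a K-frame and a T-frame).

S5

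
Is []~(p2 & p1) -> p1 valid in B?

No, not valid

Tableau for the negation ~([]~(p2 & p1) -> p1):
1. ~([]~(p2 & p1) -> p1), w0
2. []~(p2 & p1), w0   [~->-rule on 1]
3. ~p1, w0   [~->-rule on 1]
4. ~(p2 & p1), w0   [[]-rule on 2 via w0Rw0]
Accessibility: w0Rw0
The negation has an open branch (countermodel exists).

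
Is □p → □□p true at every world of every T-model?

Invalid (countermodel exists)

Tableau for the negation ¬(□p → □□p):
1. ¬(□p → □□p), u
2. □p, u
3. ¬□□p, u
4. p, u
5. ¬□p, v
6. p, v
7. ¬p, w
Accessibility: uRu, uRv, vRv, vRw, wRw
The negation has an open branch (countermodel exists).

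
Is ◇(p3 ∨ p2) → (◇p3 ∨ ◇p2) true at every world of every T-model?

Tableau for the negation ¬(◇(p3 ∨ p2) → (◇p3 ∨ ◇p2)):
1. ¬(◇(p3 ∨ p2) → (◇p3 ∨ ◇p2)), w0
2. ◇(p3 ∨ p2), w0
3. ¬(◇p3 ∨ ◇p2), w0
4. ¬◇p3, w0
5. ¬◇p2, w0
6. ¬p3, w0
7. ¬p2, w0
8. p3 ∨ p2, w1
9. ¬p3, w1
10. ¬p2, w1
11. p2, w1
Accessibility: w0Rw0, w0Rw1, w1Rw1
Branch closes: p2 and ¬p2 both at w1.
All branches of the negation close; one closing branch shown above.

Yes, valid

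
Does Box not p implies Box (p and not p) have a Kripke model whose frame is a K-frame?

1. Box not p implies Box (p and not p), 0
2. Box (p and not p), 0

Yes, satisfiable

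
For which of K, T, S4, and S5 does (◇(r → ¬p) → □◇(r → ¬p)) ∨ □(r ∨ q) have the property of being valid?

S5

S4-tableau for the negation ¬((◇(r → ¬p) → □◇(r → ¬p)) ∨ □(r ∨ q)):
1. ¬((◇(r → ¬p) → □◇(r → ¬p)) ∨ □(r ∨ q)), w0
2. ¬(◇(r → ¬p) → □◇(r → ¬p)), w0
3. ¬□(r ∨ q), w0
4. ◇(r → ¬p), w0
5. ¬□◇(r → ¬p), w0
6. ¬(r ∨ q), w1
7. ¬r, w1
8. ¬q, w1
9. r → ¬p, w2
10. ¬p, w2
11. ¬◇(r → ¬p), w3
12. ¬(r → ¬p), w3
13. r, w3
14. p, w3
Accessibility: w0Rw0, w0Rw1, w0Rw2, w0Rw3, w1Rw1, w2Rw2, w3Rw3
Complete open branch: countermodel on an S4-frame, so not valid in S4, nor in K, T (the same frame is also a K-frame and a T-frame).
S5-tableau for the negation ¬((◇(r → ¬p) → □◇(r → ¬p)) ∨ □(r ∨ q)):
1. ¬((◇(r → ¬p) → □◇(r → ¬p)) ∨ □(r ∨ q)), w0
2. ¬(◇(r → ¬p) → □◇(r → ¬p)), w0
3. ¬□(r ∨ q), w0
4. ◇(r → ¬p), w0
5. ¬□◇(r → ¬p), w0
6. ¬(r ∨ q), w1
7. ¬r, w1
8. ¬q, w1
9. r → ¬p, w2
10. ¬p, w2
11. ¬◇(r → ¬p), w3
12. ¬(r → ¬p), w0
13. r, w0
14. p, w0
15. ¬(r → ¬p), w1
16. r, w1
17. p, w1
Accessibility: w0Rw0, w0Rw1, w0Rw2, w0Rw3, w1Rw0, w1Rw1, w1Rw2, w1Rw3, w2Rw0, w2Rw1, w2Rw2, w2Rw3, w3Rw0, w3Rw1, w3Rw2, w3Rw3
Branch closes: r and ¬r both at w1.
Every branch closes (one shown): valid in S5.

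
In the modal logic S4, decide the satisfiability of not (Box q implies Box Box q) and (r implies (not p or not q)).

Unsatisfiable

1. not (Box q implies Box Box q) and (r implies (not p or not q)), 0
2. not (Box q implies Box Box q), 0
3. r implies (not p or not q), 0
4. Box q, 0
5. not Box Box q, 0
6. q, 0
7. not p or not q, 0
8. not p, 0
9. not Box q, 1
10. q, 1
11. not q, 2
12. q, 2
Accessibility: 0R0, 0R1, 0R2, 1R1, 1R2, 2R2
Branch closes: q and not q both at 2.
(One branch shown.) All branches close.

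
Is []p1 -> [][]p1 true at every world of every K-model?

Not valid

Tableau for the negation ~([]p1 -> [][]p1):
1. ~([]p1 -> [][]p1), w0
2. []p1, w0   [~->-rule on 1]
3. ~[][]p1, w0   [~->-rule on 1]
4. ~[]p1, w1   [~[]-rule on 3: fresh world w1, w0Rw1]
5. p1, w1   [[]-rule on 2 via w0Rw1]
6. ~p1, w2   [~[]-rule on 4: fresh world w2, w1Rw2]
Accessibility: w0Rw1, w1Rw2
The negation has an open branch (countermodel exists).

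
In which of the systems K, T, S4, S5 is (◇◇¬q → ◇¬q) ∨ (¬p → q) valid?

T, S4, S5

T-tableau for the negation ¬((◇◇¬q → ◇¬q) ∨ (¬p → q)):
1. ¬((◇◇¬q → ◇¬q) ∨ (¬p → q)), 0
2. ¬(◇◇¬q → ◇¬q), 0   [¬∨-rule on 1]
3. ¬(¬p → q), 0   [¬∨-rule on 1]
4. ◇◇¬q, 0   [¬→-rule on 2]
5. ¬◇¬q, 0   [¬→-rule on 2]
6. ¬p, 0   [¬→-rule on 3]
7. ¬q, 0   [¬→-rule on 3]
8. q, 0   [¬◇-rule on 5 via 0R0]
Accessibility: 0R0
Branch closes: q and ¬q both at 0.
Every branch closes (one shown): valid in T, hence also in S4, S5 (every theorem of T is a theorem of S4 and S5).
K-tableau for the negation ¬((◇◇¬q → ◇¬q) ∨ (¬p → q)):
1. ¬((◇◇¬q → ◇¬q) ∨ (¬p → q)), 0
2. ¬(◇◇¬q → ◇¬q), 0   [¬∨-rule on 1]
3. ¬(¬p → q), 0   [¬∨-rule on 1]
4. ◇◇¬q, 0   [¬→-rule on 2]
5. ¬◇¬q, 0   [¬→-rule on 2]
6. ¬p, 0   [¬→-rule on 3]
7. ¬q, 0   [¬→-rule on 3]
8. ◇¬q, 1   [◇-rule on 4: fresh world 1, 0R1]
9. q, 1   [¬◇-rule on 5 via 0R1]
10. ¬q, 2   [◇-rule on 8: fresh world 2, 1R2]
Accessibility: 0R1, 1R2
Complete open branch: countermodel on a K-frame, so not valid in K.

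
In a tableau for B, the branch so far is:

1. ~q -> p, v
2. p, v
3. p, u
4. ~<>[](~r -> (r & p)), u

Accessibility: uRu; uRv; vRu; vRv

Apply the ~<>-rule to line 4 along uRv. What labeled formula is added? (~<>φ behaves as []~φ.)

~<>φ behaves as []~φ: propagate the negated body to each accessible world.

~[](~r -> (r & p)), v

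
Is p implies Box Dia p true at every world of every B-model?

Tableau for the negation not (p implies Box Dia p):
1. not (p implies Box Dia p), 0
2. p, 0
3. not Box Dia p, 0
4. not Dia p, 1
5. not p, 0
Accessibility: 0R0, 0R1, 1R0, 1R1
Branch closes: p and not p both at 0.
All branches of the negation close; one closing branch shown above.

Yes, valid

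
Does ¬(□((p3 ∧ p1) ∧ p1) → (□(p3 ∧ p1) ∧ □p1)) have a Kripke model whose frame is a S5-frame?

No, unsatisfiable

1. ¬(□((p3 ∧ p1) ∧ p1) → (□(p3 ∧ p1) ∧ □p1)), w0
2. □((p3 ∧ p1) ∧ p1), w0
3. ¬(□(p3 ∧ p1) ∧ □p1), w0
4. (p3 ∧ p1) ∧ p1, w0
5. p3 ∧ p1, w0
6. p1, w0
7. p3, w0
8. ¬□(p3 ∧ p1), w0
9. ¬(p3 ∧ p1), w1
10. (p3 ∧ p1) ∧ p1, w1
11. p3 ∧ p1, w1
12. p1, w1
13. p3, w1
14. ¬p1, w1
Accessibility: w0Rw0, w0Rw1, w1Rw0, w1Rw1
Branch closes: p1 and ¬p1 both at w1.
Every branch closes; the branch above is one of them.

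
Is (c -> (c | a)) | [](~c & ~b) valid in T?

Tableau for the negation ~((c -> (c | a)) | [](~c & ~b)):
1. ~((c -> (c | a)) | [](~c & ~b)), w0
2. ~(c -> (c | a)), w0
3. ~[](~c & ~b), w0
4. c, w0
5. ~(c | a), w0
6. ~c, w0
7. ~a, w0
Accessibility: w0Rw0
Branch closes: c and ~c both at w0.
Every branch of the negation's tableau closes; the branch above is one of them.

Yes, valid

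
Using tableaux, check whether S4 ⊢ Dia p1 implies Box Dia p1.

Tableau for the negation not (Dia p1 implies Box Dia p1):
1. not (Dia p1 implies Box Dia p1), w0
2. Dia p1, w0   [neg-implies-rule on 1]
3. not Box Dia p1, w0   [neg-implies-rule on 1]
4. p1, w1   [Dia-rule on 2: fresh world w1, w0Rw1]
5. not Dia p1, w2   [neg-Box-rule on 3: fresh world w2, w0Rw2]
6. not p1, w2   [neg-Dia-rule on 5 via w2Rw2]
Accessibility: w0Rw0, w0Rw1, w0Rw2, w1Rw1, w2Rw2
The negation has an open branch (countermodel exists).

No, not valid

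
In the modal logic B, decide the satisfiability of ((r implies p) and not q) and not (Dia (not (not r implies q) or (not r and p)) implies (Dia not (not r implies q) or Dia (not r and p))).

Unsatisfiable

1. ((r implies p) and not q) and not (Dia (not (not r implies q) or (not r and p)) implies (Dia not (not r implies q) or Dia (not r and p))), w0
2. (r implies p) and not q, w0
3. not (Dia (not (not r implies q) or (not r and p)) implies (Dia not (not r implies q) or Dia (not r and p))), w0
4. r implies p, w0
5. not q, w0
6. Dia (not (not r implies q) or (not r and p)), w0
7. not (Dia not (not r implies q) or Dia (not r and p)), w0
8. not Dia not (not r implies q), w0
9. not Dia (not r and p), w0
10. not r implies q, w0
11. not (not r and p), w0
12. p, w0
13. r, w0
14. not (not r implies q) or (not r and p), w1
15. not r implies q, w1
16. not (not r and p), w1
17. not r and p, w1
18. not r, w1
19. p, w1
20. q, w1
21. not p, w1
Accessibility: w0Rw0, w0Rw1, w1Rw0, w1Rw1
Branch closes: p and not p both at w1.
Every branch closes; the branch above is one of them.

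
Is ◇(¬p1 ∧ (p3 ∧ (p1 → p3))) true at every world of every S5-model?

Tableau for the negation ¬◇(¬p1 ∧ (p3 ∧ (p1 → p3))):
1. ¬◇(¬p1 ∧ (p3 ∧ (p1 → p3))), u
2. ¬(¬p1 ∧ (p3 ∧ (p1 → p3))), u   [¬◇-rule on 1 via uRu]
3. ¬(p3 ∧ (p1 → p3)), u   [¬∧-rule on 2 (branches; this branch)]
4. ¬(p1 → p3), u   [¬∧-rule on 3 (branches; this branch)]
5. p1, u   [¬→-rule on 4]
6. ¬p3, u   [¬→-rule on 4]
Accessibility: uRu
The negation has an open branch (countermodel exists).

No, not valid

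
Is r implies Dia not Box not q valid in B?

Invalid (countermodel exists)

Tableau for the negation not (r implies Dia not Box not q):
1. not (r implies Dia not Box not q), w0
2. r, w0
3. not Dia not Box not q, w0
4. Box not q, w0
5. not q, w0
Accessibility: w0Rw0
The negation has an open branch (countermodel exists).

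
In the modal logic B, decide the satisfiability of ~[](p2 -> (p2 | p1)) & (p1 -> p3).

No, unsatisfiable

1. ~[](p2 -> (p2 | p1)) & (p1 -> p3), w0
2. ~[](p2 -> (p2 | p1)), w0
3. p1 -> p3, w0
4. p3, w0
5. ~(p2 -> (p2 | p1)), w1
6. p2, w1
7. ~(p2 | p1), w1
8. ~p2, w1
9. ~p1, w1
Accessibility: w0Rw0, w0Rw1, w1Rw0, w1Rw1
Branch closes: p2 and ~p2 both at w1.
All branches of the tableau close; one closing branch shown above.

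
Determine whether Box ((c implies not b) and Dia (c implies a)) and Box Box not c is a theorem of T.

Invalid (countermodel exists)

Tableau for the negation not (Box ((c implies not b) and Dia (c implies a)) and Box Box not c):
1. not (Box ((c implies not b) and Dia (c implies a)) and Box Box not c), 0
2. not Box Box not c, 0   [neg-and-rule on 1 (branches; this branch)]
3. not Box not c, 1   [neg-Box-rule on 2: fresh world 1, 0R1]
4. c, 2   [neg-Box-rule on 3: fresh world 2, 1R2]
Accessibility: 0R0, 0R1, 1R1, 1R2, 2R2
The negation has an open branch (countermodel exists).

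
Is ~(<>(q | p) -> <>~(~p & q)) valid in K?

Tableau for the negation <>(q | p) -> <>~(~p & q):
1. <>(q | p) -> <>~(~p & q), 0
2. <>~(~p & q), 0
3. ~(~p & q), 1
4. ~q, 1
Accessibility: 0R1
The negation has an open branch (countermodel exists).

Not valid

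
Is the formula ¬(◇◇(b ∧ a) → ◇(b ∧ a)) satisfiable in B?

1. ¬(◇◇(b ∧ a) → ◇(b ∧ a)), 0
2. ◇◇(b ∧ a), 0
3. ¬◇(b ∧ a), 0
4. ¬(b ∧ a), 0
5. ¬a, 0
6. ◇(b ∧ a), 1
7. ¬(b ∧ a), 1
8. ¬a, 1
9. b ∧ a, 2
10. b, 2
11. a, 2
Accessibility: 0R0, 0R1, 1R0, 1R1, 1R2, 2R1, 2R2

Satisfiable (open branch found)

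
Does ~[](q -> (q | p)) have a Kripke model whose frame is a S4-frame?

Unsatisfiable

1. ~[](q -> (q | p)), u
2. ~(q -> (q | p)), v
3. q, v
4. ~(q | p), v
5. ~q, v
6. ~p, v
Accessibility: uRu, uRv, vRv
Branch closes: q and ~q both at v.
(One branch shown.) All branches close.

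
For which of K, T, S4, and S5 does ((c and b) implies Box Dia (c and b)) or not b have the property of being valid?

S5-tableau for the negation not (((c and b) implies Box Dia (c and b)) or not b):
1. not (((c and b) implies Box Dia (c and b)) or not b), u
2. not ((c and b) implies Box Dia (c and b)), u   [neg-or-rule on 1]
3. b, u   [neg-or-rule on 1]
4. c and b, u   [neg-implies-rule on 2]
5. not Box Dia (c and b), u   [neg-implies-rule on 2]
6. c, u   [and-rule on 4]
7. not Dia (c and b), v   [neg-Box-rule on 5: fresh world v, uRv]
8. not (c and b), u   [neg-Dia-rule on 7 via vRu]
9. not (c and b), v   [neg-Dia-rule on 7 via vRv]
10. not b, u   [neg-and-rule on 8 (branches; this branch)]
Accessibility: uRu, uRv, vRu, vRv
Branch closes: b and not b both at u.
Every branch closes (one shown): valid in S5.
S4-tableau for the negation not (((c and b) implies Box Dia (c and b)) or not b):
1. not (((c and b) implies Box Dia (c and b)) or not b), u
2. not ((c and b) implies Box Dia (c and b)), u   [neg-or-rule on 1]
3. b, u   [neg-or-rule on 1]
4. c and b, u   [neg-implies-rule on 2]
5. not Box Dia (c and b), u   [neg-implies-rule on 2]
6. c, u   [and-rule on 4]
7. not Dia (c and b), v   [neg-Box-rule on 5: fresh world v, uRv]
8. not (c and b), v   [neg-Dia-rule on 7 via vRv]
9. not b, v   [neg-and-rule on 8 (branches; this branch)]
Accessibility: uRu, uRv, vRv
Complete open branch: countermodel on an S4-frame, so not valid in S4, nor in K, T (the same frame is also a K-frame and a T-frame).

S5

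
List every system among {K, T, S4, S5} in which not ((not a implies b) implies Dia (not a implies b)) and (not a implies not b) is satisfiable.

T-tableau for the formula:
1. not ((not a implies b) implies Dia (not a implies b)) and (not a implies not b), u
2. not ((not a implies b) implies Dia (not a implies b)), u   [and-rule on 1]
3. not a implies not b, u   [and-rule on 1]
4. not a implies b, u   [neg-implies-rule on 2]
5. not Dia (not a implies b), u   [neg-implies-rule on 2]
6. not (not a implies b), u   [neg-Dia-rule on 5 via uRu]
7. not a, u   [neg-implies-rule on 6]
8. not b, u   [neg-implies-rule on 6]
9. b, u   [implies-rule on 4 (branches; this branch)]
Accessibility: uRu
Branch closes: b and not b both at u.
Every branch closes (one shown): unsatisfiable in T, hence also in S4, S5 (every S4/S5-frame is a T-frame).
K-tableau for the formula:
1. not ((not a implies b) implies Dia (not a implies b)) and (not a implies not b), u
2. not ((not a implies b) implies Dia (not a implies b)), u   [and-rule on 1]
3. not a implies not b, u   [and-rule on 1]
4. not a implies b, u   [neg-implies-rule on 2]
5. not Dia (not a implies b), u   [neg-implies-rule on 2]
6. not b, u   [implies-rule on 3 (branches; this branch)]
7. a, u   [implies-rule on 4 (branches; this branch)]
Complete open branch: satisfiable in K.

K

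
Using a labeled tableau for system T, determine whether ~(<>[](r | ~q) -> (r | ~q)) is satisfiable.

1. ~(<>[](r | ~q) -> (r | ~q)), w0
2. <>[](r | ~q), w0
3. ~(r | ~q), w0
4. ~r, w0
5. q, w0
6. [](r | ~q), w1
7. r | ~q, w1
8. ~q, w1
Accessibility: w0Rw0, w0Rw1, w1Rw1

Yes, satisfiable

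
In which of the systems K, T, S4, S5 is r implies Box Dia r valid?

S5-tableau for the negation not (r implies Box Dia r):
1. not (r implies Box Dia r), 0
2. r, 0   [neg-implies-rule on 1]
3. not Box Dia r, 0   [neg-implies-rule on 1]
4. not Dia r, 1   [neg-Box-rule on 3: fresh world 1, 0R1]
5. not r, 0   [neg-Dia-rule on 4 via 1R0]
Accessibility: 0R0, 0R1, 1R0, 1R1
Branch closes: r and not r both at 0.
Every branch closes (one shown): valid in S5.
S4-tableau for the negation not (r implies Box Dia r):
1. not (r implies Box Dia r), 0
2. r, 0   [neg-implies-rule on 1]
3. not Box Dia r, 0   [neg-implies-rule on 1]
4. not Dia r, 1   [neg-Box-rule on 3: fresh world 1, 0R1]
5. not r, 1   [neg-Dia-rule on 4 via 1R1]
Accessibility: 0R0, 0R1, 1R1
Complete open branch: countermodel on an S4-frame, so not valid in S4, nor in K, T (the same frame is also a K-frame and a T-frame).

S5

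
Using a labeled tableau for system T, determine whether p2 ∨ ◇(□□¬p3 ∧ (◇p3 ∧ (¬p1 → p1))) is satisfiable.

1. p2 ∨ ◇(□□¬p3 ∧ (◇p3 ∧ (¬p1 → p1))), u
2. p2, u
Accessibility: uRu

Satisfiable (open branch found)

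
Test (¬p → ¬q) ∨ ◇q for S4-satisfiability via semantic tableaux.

Yes, satisfiable

1. (¬p → ¬q) ∨ ◇q, 0
2. ◇q, 0   [∨-rule on 1 (branches; this branch)]
3. q, 1   [◇-rule on 2: fresh world 1, 0R1]
Accessibility: 0R0, 0R1, 1R1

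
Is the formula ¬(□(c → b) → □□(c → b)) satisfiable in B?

Yes, satisfiable

1. ¬(□(c → b) → □□(c → b)), w0
2. □(c → b), w0   [¬→-rule on 1]
3. ¬□□(c → b), w0   [¬→-rule on 1]
4. c → b, w0   [□-rule on 2 via w0Rw0]
5. b, w0   [→-rule on 4 (branches; this branch)]
6. ¬□(c → b), w1   [¬□-rule on 3: fresh world w1, w0Rw1]
7. c → b, w1   [□-rule on 2 via w0Rw1]
8. b, w1   [→-rule on 7 (branches; this branch)]
9. ¬(c → b), w2   [¬□-rule on 6: fresh world w2, w1Rw2]
10. c, w2   [¬→-rule on 9]
11. ¬b, w2   [¬→-rule on 9]
Accessibility: w0Rw0, w0Rw1, w1Rw0, w1Rw1, w1Rw2, w2Rw1, w2Rw2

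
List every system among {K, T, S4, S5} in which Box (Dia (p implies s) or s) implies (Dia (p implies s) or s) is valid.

K-tableau for the negation not (Box (Dia (p implies s) or s) implies (Dia (p implies s) or s)):
1. not (Box (Dia (p implies s) or s) implies (Dia (p implies s) or s)), 0
2. Box (Dia (p implies s) or s), 0
3. not (Dia (p implies s) or s), 0
4. not Dia (p implies s), 0
5. not s, 0
Complete open branch: countermodel on a K-frame, so not valid in K.
T-tableau for the negation not (Box (Dia (p implies s) or s) implies (Dia (p implies s) or s)):
1. not (Box (Dia (p implies s) or s) implies (Dia (p implies s) or s)), 0
2. Box (Dia (p implies s) or s), 0
3. not (Dia (p implies s) or s), 0
4. not Dia (p implies s), 0
5. not s, 0
6. Dia (p implies s) or s, 0
7. not (p implies s), 0
8. p, 0
9. Dia (p implies s), 0
10. p implies s, 1
11. Dia (p implies s) or s, 1
12. not (p implies s), 1
13. p, 1
14. not s, 1
15. s, 1
Accessibility: 0R0, 0R1, 1R1
Branch closes: s and not s both at 1.
Every branch closes (one shown): valid in T, hence also in S4, S5 (every theorem of T is a theorem of S4 and S5).

T, S4, S5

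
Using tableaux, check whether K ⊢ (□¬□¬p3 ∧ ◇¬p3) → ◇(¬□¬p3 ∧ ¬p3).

Yes, valid

Tableau for the negation ¬((□¬□¬p3 ∧ ◇¬p3) → ◇(¬□¬p3 ∧ ¬p3)):
1. ¬((□¬□¬p3 ∧ ◇¬p3) → ◇(¬□¬p3 ∧ ¬p3)), u
2. □¬□¬p3 ∧ ◇¬p3, u
3. ¬◇(¬□¬p3 ∧ ¬p3), u
4. □¬□¬p3, u
5. ◇¬p3, u
6. ¬p3, v
7. ¬(¬□¬p3 ∧ ¬p3), v
8. ¬□¬p3, v
9. □¬p3, v
10. p3, w
11. ¬p3, w
Accessibility: uRv, vRw
Branch closes: p3 and ¬p3 both at w.
All branches of the negation close; one closing branch shown above.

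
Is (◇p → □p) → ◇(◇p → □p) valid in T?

Tableau for the negation ¬((◇p → □p) → ◇(◇p → □p)):
1. ¬((◇p → □p) → ◇(◇p → □p)), w0
2. ◇p → □p, w0
3. ¬◇(◇p → □p), w0
4. ¬(◇p → □p), w0
5. ◇p, w0
6. ¬□p, w0
7. □p, w0
8. p, w0
9. p, w1
10. ¬(◇p → □p), w1
11. ◇p, w1
12. ¬□p, w1
13. ¬p, w2
14. ¬(◇p → □p), w2
15. ◇p, w2
16. ¬□p, w2
17. p, w2
Accessibility: w0Rw0, w0Rw1, w0Rw2, w1Rw1, w2Rw2
Branch closes: p and ¬p both at w2.
Every branch of the negation's tableau closes; the branch above is one of them.

Yes, valid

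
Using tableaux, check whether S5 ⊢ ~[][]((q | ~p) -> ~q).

Tableau for the negation [][]((q | ~p) -> ~q):
1. [][]((q | ~p) -> ~q), w0
2. []((q | ~p) -> ~q), w0   [[]-rule on 1 via w0Rw0]
3. (q | ~p) -> ~q, w0   [[]-rule on 2 via w0Rw0]
4. ~q, w0   [->-rule on 3 (branches; this branch)]
Accessibility: w0Rw0
The negation has an open branch (countermodel exists).

Invalid (countermodel exists)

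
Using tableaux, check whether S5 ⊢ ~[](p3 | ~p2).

Invalid (countermodel exists)

Tableau for the negation [](p3 | ~p2):
1. [](p3 | ~p2), 0
2. p3 | ~p2, 0
3. ~p2, 0
Accessibility: 0R0
The negation has an open branch (countermodel exists).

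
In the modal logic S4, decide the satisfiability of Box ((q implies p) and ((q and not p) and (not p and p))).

Unsatisfiable

1. Box ((q implies p) and ((q and not p) and (not p and p))), u
2. (q implies p) and ((q and not p) and (not p and p)), u
3. q implies p, u
4. (q and not p) and (not p and p), u
5. q and not p, u
6. not p and p, u
7. q, u
8. not p, u
9. p, u
Accessibility: uRu
Branch closes: p and not p both at u.
All branches of the tableau close; one closing branch shown above.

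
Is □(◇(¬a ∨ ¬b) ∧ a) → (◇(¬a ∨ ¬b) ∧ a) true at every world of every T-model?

Valid in T

Tableau for the negation ¬(□(◇(¬a ∨ ¬b) ∧ a) → (◇(¬a ∨ ¬b) ∧ a)):
1. ¬(□(◇(¬a ∨ ¬b) ∧ a) → (◇(¬a ∨ ¬b) ∧ a)), 0
2. □(◇(¬a ∨ ¬b) ∧ a), 0
3. ¬(◇(¬a ∨ ¬b) ∧ a), 0
4. ◇(¬a ∨ ¬b) ∧ a, 0
5. ◇(¬a ∨ ¬b), 0
6. a, 0
7. ¬◇(¬a ∨ ¬b), 0
8. ¬(¬a ∨ ¬b), 0
9. b, 0
10. ¬a ∨ ¬b, 1
11. ◇(¬a ∨ ¬b) ∧ a, 1
12. ◇(¬a ∨ ¬b), 1
13. a, 1
14. ¬(¬a ∨ ¬b), 1
15. b, 1
16. ¬b, 1
Accessibility: 0R0, 0R1, 1R1
Branch closes: b and ¬b both at 1.
Every branch of the negation's tableau closes; the branch above is one of them.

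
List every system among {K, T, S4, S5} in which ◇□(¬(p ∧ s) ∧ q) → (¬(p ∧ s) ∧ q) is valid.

S5

S5-tableau for the negation ¬(◇□(¬(p ∧ s) ∧ q) → (¬(p ∧ s) ∧ q)):
1. ¬(◇□(¬(p ∧ s) ∧ q) → (¬(p ∧ s) ∧ q)), 0
2. ◇□(¬(p ∧ s) ∧ q), 0
3. ¬(¬(p ∧ s) ∧ q), 0
4. p ∧ s, 0
5. p, 0
6. s, 0
7. □(¬(p ∧ s) ∧ q), 1
8. ¬(p ∧ s) ∧ q, 0
9. ¬(p ∧ s), 0
10. q, 0
11. ¬(p ∧ s) ∧ q, 1
12. ¬(p ∧ s), 1
13. q, 1
14. ¬s, 0
Accessibility: 0R0, 0R1, 1R0, 1R1
Branch closes: s and ¬s both at 0.
Every branch closes (one shown): valid in S5.
S4-tableau for the negation ¬(◇□(¬(p ∧ s) ∧ q) → (¬(p ∧ s) ∧ q)):
1. ¬(◇□(¬(p ∧ s) ∧ q) → (¬(p ∧ s) ∧ q)), 0
2. ◇□(¬(p ∧ s) ∧ q), 0
3. ¬(¬(p ∧ s) ∧ q), 0
4. ¬q, 0
5. □(¬(p ∧ s) ∧ q), 1
6. ¬(p ∧ s) ∧ q, 1
7. ¬(p ∧ s), 1
8. q, 1
9. ¬s, 1
Accessibility: 0R0, 0R1, 1R1
Complete open branch: countermodel on an S4-frame, so not valid in S4, nor in K, T (the same frame is also a K-frame and a T-frame).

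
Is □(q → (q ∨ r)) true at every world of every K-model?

Tableau for the negation ¬□(q → (q ∨ r)):
1. ¬□(q → (q ∨ r)), 0
2. ¬(q → (q ∨ r)), 1
3. q, 1
4. ¬(q ∨ r), 1
5. ¬q, 1
6. ¬r, 1
Accessibility: 0R1
Branch closes: q and ¬q both at 1.
Every branch of the negation's tableau closes; the branch above is one of them.

Yes, valid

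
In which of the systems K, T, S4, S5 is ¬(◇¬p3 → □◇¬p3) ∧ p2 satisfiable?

S5-tableau for the formula:
1. ¬(◇¬p3 → □◇¬p3) ∧ p2, u
2. ¬(◇¬p3 → □◇¬p3), u   [∧-rule on 1]
3. p2, u   [∧-rule on 1]
4. ◇¬p3, u   [¬→-rule on 2]
5. ¬□◇¬p3, u   [¬→-rule on 2]
6. ¬p3, v   [◇-rule on 4: fresh world v, uRv]
7. ¬◇¬p3, w   [¬□-rule on 5: fresh world w, uRw]
8. p3, u   [¬◇-rule on 7 via wRu]
9. p3, v   [¬◇-rule on 7 via wRv]
Accessibility: uRu, uRv, uRw, vRu, vRv, vRw, wRu, wRv, wRw
Branch closes: p3 and ¬p3 both at v.
Every branch closes (one shown): unsatisfiable in S5.
S4-tableau for the formula:
1. ¬(◇¬p3 → □◇¬p3) ∧ p2, u
2. ¬(◇¬p3 → □◇¬p3), u   [∧-rule on 1]
3. p2, u   [∧-rule on 1]
4. ◇¬p3, u   [¬→-rule on 2]
5. ¬□◇¬p3, u   [¬→-rule on 2]
6. ¬p3, v   [◇-rule on 4: fresh world v, uRv]
7. ¬◇¬p3, w   [¬□-rule on 5: fresh world w, uRw]
8. p3, w   [¬◇-rule on 7 via wRw]
Accessibility: uRu, uRv, uRw, vRv, wRw
Complete open branch: satisfiable in S4, hence also in K, T (this S4-model is also a K-model and a T-model).

K, T, S4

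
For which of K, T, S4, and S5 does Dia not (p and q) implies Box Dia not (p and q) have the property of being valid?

S4-tableau for the negation not (Dia not (p and q) implies Box Dia not (p and q)):
1. not (Dia not (p and q) implies Box Dia not (p and q)), 0
2. Dia not (p and q), 0
3. not Box Dia not (p and q), 0
4. not (p and q), 1
5. not q, 1
6. not Dia not (p and q), 2
7. p and q, 2
8. p, 2
9. q, 2
Accessibility: 0R0, 0R1, 0R2, 1R1, 2R2
Complete open branch: countermodel on an S4-frame, so not valid in S4, nor in K, T (the same frame is also a K-frame and a T-frame).
S5-tableau for the negation not (Dia not (p and q) implies Box Dia not (p and q)):
1. not (Dia not (p and q) implies Box Dia not (p and q)), 0
2. Dia not (p and q), 0
3. not Box Dia not (p and q), 0
4. not (p and q), 1
5. not q, 1
6. not Dia not (p and q), 2
7. p and q, 0
8. p, 0
9. q, 0
10. p and q, 1
11. p, 1
12. q, 1
Accessibility: 0R0, 0R1, 0R2, 1R0, 1R1, 1R2, 2R0, 2R1, 2R2
Branch closes: q and not q both at 1.
Every branch closes (one shown): valid in S5.

S5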